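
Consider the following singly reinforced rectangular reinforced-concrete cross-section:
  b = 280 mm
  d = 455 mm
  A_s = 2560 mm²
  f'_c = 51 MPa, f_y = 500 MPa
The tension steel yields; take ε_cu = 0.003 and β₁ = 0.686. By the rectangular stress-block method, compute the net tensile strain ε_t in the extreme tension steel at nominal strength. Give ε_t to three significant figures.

a = A_s f_y/(0.85 f'_c b) = 105.45 mm.
β₁ = 0.686, so c = a/β₁ = 105.45/0.686 = 153.72 mm.
From the linear strain diagram with ε_cu = 0.003: ε_t = 0.003 (d − c)/c = 0.003 × (455 − 153.72)/153.72 = 0.00588.
Since ε_t ≥ 0.005, the section is tension-controlled.

ε_t ≈ 0.00588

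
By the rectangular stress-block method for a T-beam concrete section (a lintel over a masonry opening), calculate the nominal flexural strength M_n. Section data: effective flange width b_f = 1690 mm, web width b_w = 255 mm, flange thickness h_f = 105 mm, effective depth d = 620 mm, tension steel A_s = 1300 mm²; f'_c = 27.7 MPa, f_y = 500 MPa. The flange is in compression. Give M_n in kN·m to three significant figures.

Tension: T = A_s f_y = 1300 × 500 = 650000 N.
Try a within the flange: a = T/(0.85 f'_c b_f) = 650000/(0.85 × 27.7 × 1690) = 16.34 mm.
Since a = 16.34 ≤ h_f = 105 mm, the stress block lies entirely in the flange; analyse as a rectangular beam of width b_f.
M_n = T(d − a/2) = 650000 × (620 − 8.17) = 397.69 × 10⁶ N·mm.
M_n = 397.69 kN·m.

M_n ≈ 398 kN·m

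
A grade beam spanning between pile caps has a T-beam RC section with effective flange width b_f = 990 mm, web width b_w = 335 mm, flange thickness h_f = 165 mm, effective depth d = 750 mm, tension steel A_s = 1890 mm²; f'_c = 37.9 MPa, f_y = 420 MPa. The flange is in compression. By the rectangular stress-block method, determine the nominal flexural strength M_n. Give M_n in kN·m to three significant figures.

Tension: T = A_s f_y = 1890 × 420 = 793800 N.
Try a within the flange: a = T/(0.85 f'_c b_f) = 793800/(0.85 × 37.9 × 990) = 24.89 mm.
Since a = 24.89 ≤ h_f = 165 mm, the stress block lies entirely in the flange; analyse as a rectangular beam of width b_f.
M_n = T(d − a/2) = 793800 × (750 − 12.445) = 585.47 × 10⁶ N·mm.
M_n = 585.47 kN·m.

M_n ≈ 585 kN·m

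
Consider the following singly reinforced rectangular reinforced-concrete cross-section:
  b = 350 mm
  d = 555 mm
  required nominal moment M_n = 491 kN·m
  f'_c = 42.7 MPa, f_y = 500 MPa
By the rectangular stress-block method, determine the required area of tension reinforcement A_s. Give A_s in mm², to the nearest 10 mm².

A_s ≈ 1900 mm²

With M_n = 0.85 f'_c a b (d − a/2), solve the quadratic for a:
a = d − √(d² − 2M_n/(0.85 f'_c b)) = 555 − √(555² − 2 × 491×10⁶/(0.85 × 42.7 × 350)) = 74.66 mm.
A_s = 0.85 f'_c a b / f_y = 0.85 × 42.7 × 74.66 × 350 / 500 = 1896.8 mm².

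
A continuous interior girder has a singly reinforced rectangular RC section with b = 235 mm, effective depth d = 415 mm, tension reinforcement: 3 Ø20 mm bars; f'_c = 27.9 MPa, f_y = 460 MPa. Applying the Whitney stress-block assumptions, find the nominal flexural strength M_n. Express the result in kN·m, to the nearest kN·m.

A_s = 3 × 314 = 942 mm².
T = A_s f_y = 942 × 460 = 433320 N = 433.32 kN.
From C = T: a = T/(0.85 f'_c b) = 433320/(0.85 × 27.9 × 235) = 77.75 mm.
M_n = T(d − a/2) = 433.32 kN × (415 − 38.875) mm = 162.98 kN·m.

M_n ≈ 163 kN·m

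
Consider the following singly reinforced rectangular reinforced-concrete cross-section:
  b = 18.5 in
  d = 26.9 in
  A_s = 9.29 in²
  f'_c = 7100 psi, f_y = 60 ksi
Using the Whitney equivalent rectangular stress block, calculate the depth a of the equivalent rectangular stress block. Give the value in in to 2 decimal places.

a ≈ 4.99 in

T = A_s f_y = 9.29 × 60 = 557.4 kips.
a = T/(0.85 f'_c b) = 557.4/(0.85 × 7.1 × 18.5) = 4.99 in.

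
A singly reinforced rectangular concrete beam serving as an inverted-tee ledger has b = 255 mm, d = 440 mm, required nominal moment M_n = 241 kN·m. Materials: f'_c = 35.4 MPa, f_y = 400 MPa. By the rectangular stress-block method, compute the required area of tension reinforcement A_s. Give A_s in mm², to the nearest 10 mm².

With M_n = 0.85 f'_c a b (d − a/2), solve the quadratic for a:
a = d − √(d² − 2M_n/(0.85 f'_c b)) = 440 − √(440² − 2 × 241×10⁶/(0.85 × 35.4 × 255)) = 78.36 mm.
A_s = 0.85 f'_c a b / f_y = 0.85 × 35.4 × 78.36 × 255 / 400 = 1503.1 mm².

A_s ≈ 1500 mm²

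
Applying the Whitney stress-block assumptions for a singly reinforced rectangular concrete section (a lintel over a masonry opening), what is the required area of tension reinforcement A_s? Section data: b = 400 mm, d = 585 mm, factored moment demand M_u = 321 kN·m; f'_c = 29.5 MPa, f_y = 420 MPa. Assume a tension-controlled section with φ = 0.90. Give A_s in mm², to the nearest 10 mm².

A_s ≈ 1540 mm²

M_n = M_u/φ = 321/0.90 = 356.667 kN·m.
With M_n = 0.85 f'_c a b (d − a/2), solve the quadratic for a:
a = d − √(d² − 2M_n/(0.85 f'_c b)) = 585 − √(585² − 2 × 356.667×10⁶/(0.85 × 29.5 × 400)) = 64.32 mm.
A_s = 0.85 f'_c a b / f_y = 0.85 × 29.5 × 64.32 × 400 / 420 = 1536.0 mm².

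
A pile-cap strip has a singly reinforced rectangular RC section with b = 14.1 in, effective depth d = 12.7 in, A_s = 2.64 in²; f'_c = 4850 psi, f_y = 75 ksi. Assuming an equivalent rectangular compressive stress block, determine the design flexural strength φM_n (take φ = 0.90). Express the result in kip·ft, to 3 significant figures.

T = A_s f_y = 2.64 × 75 = 198 kips.
a = T/(0.85 f'_c b) = 198/(0.85 × 4.85 × 14.1) = 3.406 in.
M_n = T(d − a/2) = 198 × (12.7 − 1.703) = 2177.4 kip·in = 2177.4/12 = 181.45 kip·ft.
φM_n = 0.90 × 181.45 = 163.31 kip·ft.

φM_n ≈ 163 kip·ft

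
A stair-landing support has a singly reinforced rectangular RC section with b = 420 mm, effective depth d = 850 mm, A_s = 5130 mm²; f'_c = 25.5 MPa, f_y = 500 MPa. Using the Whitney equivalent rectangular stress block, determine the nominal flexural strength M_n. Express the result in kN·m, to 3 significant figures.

M_n ≈ 1820 kN·m

T = A_s f_y = 5130 × 500 = 2565000 N = 2565 kN.
From C = T: a = T/(0.85 f'_c b) = 2565000/(0.85 × 25.5 × 420) = 281.76 mm.
M_n = T(d − a/2) = 2565 kN × (850 − 140.88) mm = 1818.89 kN·m.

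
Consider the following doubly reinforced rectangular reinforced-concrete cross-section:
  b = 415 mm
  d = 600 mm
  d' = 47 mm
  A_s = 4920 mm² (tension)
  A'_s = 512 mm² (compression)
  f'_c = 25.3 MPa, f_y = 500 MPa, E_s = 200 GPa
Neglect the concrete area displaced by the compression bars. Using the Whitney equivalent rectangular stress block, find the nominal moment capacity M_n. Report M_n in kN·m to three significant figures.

M_n ≈ 1190 kN·m

Assume both tension and compression steel yield.
Net tension couple steel: A_s − A'_s = 4408 mm².
a = (A_s − A'_s) f_y / (0.85 f'_c b) = 2204000/(0.85 × 25.3 × 415) = 246.96 mm.
c = a/β₁ = 246.96/0.85 = 290.54 mm; ε'_s = 0.003(c − d')/c = 0.0025 ≥ f_y/E_s = 0.0025, so compression steel does yield.
M_n = (A_s − A'_s) f_y (d − a/2) + A'_s f_y (d − d') = [2204000 × (600 − 123.48) + 256000 × (600 − 47)] × 10⁻⁶ = 1050.25 + 141.57 = 1191.82 kN·m.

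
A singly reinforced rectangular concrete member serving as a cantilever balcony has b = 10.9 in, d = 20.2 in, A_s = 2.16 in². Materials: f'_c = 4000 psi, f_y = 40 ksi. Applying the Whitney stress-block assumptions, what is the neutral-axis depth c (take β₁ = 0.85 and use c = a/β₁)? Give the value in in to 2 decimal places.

T = A_s f_y = 2.16 × 40 = 86.4 kips.
a = T/(0.85 f'_c b) = 86.4/(0.85 × 4 × 10.9) = 2.3314 in.
With β₁ = 0.85, c = a/β₁ = 2.3314/0.85 = 2.74 in.

c ≈ 2.74 in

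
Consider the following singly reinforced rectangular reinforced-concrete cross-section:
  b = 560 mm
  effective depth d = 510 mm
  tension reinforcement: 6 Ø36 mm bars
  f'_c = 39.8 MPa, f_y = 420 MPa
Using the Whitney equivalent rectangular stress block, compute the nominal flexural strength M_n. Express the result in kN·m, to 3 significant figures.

M_n ≈ 1130 kN·m

A_s = 6 × 1018 = 6108 mm².
T = A_s f_y = 6108 × 420 = 2565360 N = 2565.36 kN.
From C = T: a = T/(0.85 f'_c b) = 2565360/(0.85 × 39.8 × 560) = 135.41 mm.
M_n = T(d − a/2) = 2565.36 kN × (510 − 67.705) mm = 1134.65 kN·m.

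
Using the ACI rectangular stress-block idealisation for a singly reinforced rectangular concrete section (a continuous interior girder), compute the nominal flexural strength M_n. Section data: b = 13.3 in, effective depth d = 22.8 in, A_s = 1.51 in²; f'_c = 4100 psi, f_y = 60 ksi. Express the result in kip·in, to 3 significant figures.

M_n ≈ 1980 kip·in

T = A_s f_y = 1.51 × 60 = 90.6 kips.
a = T/(0.85 f'_c b) = 90.6/(0.85 × 4.1 × 13.3) = 1.955 in.
M_n = T(d − a/2) = 90.6 × (22.8 − 0.9775) = 1977.1 kip·in.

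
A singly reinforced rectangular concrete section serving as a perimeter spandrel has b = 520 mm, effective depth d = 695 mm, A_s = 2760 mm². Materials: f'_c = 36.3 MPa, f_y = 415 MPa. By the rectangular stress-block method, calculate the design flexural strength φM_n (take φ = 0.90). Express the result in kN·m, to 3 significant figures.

φM_n ≈ 680 kN·m

T = A_s f_y = 2760 × 415 = 1145400 N = 1145.4 kN.
From C = T: a = T/(0.85 f'_c b) = 1145400/(0.85 × 36.3 × 520) = 71.39 mm.
M_n = T(d − a/2) = 1145.4 kN × (695 − 35.695) mm = 755.17 kN·m.
φM_n = 0.90 × 755.17 = 679.65 kN·m.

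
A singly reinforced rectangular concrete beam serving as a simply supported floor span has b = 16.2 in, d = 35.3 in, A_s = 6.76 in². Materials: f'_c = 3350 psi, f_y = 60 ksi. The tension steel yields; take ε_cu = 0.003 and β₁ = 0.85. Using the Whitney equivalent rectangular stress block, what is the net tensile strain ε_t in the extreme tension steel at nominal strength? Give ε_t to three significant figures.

ε_t ≈ 0.00724

a = A_s f_y/(0.85 f'_c b) = 8.793 in.
β₁ = 0.85, so c = a/β₁ = 8.793/0.85 = 10.345 in.
From the linear strain diagram with ε_cu = 0.003: ε_t = 0.003 (d − c)/c = 0.003 × (35.3 − 10.345)/10.345 = 0.00724.
Since ε_t ≥ 0.005, the section is tension-controlled.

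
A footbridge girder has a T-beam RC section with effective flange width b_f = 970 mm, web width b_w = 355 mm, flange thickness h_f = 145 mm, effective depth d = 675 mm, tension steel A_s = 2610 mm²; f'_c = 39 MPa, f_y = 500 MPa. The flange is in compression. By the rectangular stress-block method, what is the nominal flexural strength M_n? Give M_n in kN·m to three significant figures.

M_n ≈ 854 kN·m

Tension: T = A_s f_y = 2610 × 500 = 1305000 N.
Try a within the flange: a = T/(0.85 f'_c b_f) = 1305000/(0.85 × 39 × 970) = 40.58 mm.
Since a = 40.58 ≤ h_f = 145 mm, the stress block lies entirely in the flange; analyse as a rectangular beam of width b_f.
M_n = T(d − a/2) = 1305000 × (675 − 20.29) = 854.40 × 10⁶ N·mm.
M_n = 854.40 kN·m.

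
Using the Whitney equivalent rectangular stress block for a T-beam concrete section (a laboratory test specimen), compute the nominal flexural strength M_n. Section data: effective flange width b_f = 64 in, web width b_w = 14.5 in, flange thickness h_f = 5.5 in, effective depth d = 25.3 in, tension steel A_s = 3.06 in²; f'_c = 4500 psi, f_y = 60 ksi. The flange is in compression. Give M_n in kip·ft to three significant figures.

M_n ≈ 381 kip·ft

Tension: T = A_s f_y = 3.06 × 60 = 183.6 kips.
Try a within the flange: a = T/(0.85 f'_c b_f) = 183.6/(0.85 × 4.5 × 64) = 0.750 in.
Since a = 0.750 ≤ h_f = 5.5 in, the stress block lies entirely in the flange; analyse as a rectangular beam of width b_f.
M_n = T(d − a/2) = 183.6 × (25.3 − 0.375) = 4576.2 kip·in.
M_n = 4576.2/12 = 381.35 kip·ft.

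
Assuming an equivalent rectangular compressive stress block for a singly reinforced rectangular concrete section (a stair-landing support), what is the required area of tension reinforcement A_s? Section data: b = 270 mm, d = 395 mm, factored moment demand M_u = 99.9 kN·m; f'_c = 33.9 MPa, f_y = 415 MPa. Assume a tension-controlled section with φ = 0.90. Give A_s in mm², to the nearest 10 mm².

M_n = M_u/φ = 99.9/0.90 = 111 kN·m.
With M_n = 0.85 f'_c a b (d − a/2), solve the quadratic for a:
a = d − √(d² − 2M_n/(0.85 f'_c b)) = 395 − √(395² − 2 × 111×10⁶/(0.85 × 33.9 × 270)) = 37.94 mm.
A_s = 0.85 f'_c a b / f_y = 0.85 × 33.9 × 37.94 × 270 / 415 = 711.3 mm².

A_s ≈ 710 mm²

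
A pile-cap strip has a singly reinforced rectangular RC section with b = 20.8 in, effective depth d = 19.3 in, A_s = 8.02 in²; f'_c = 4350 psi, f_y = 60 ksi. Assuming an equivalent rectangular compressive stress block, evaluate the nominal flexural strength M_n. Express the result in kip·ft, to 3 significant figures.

T = A_s f_y = 8.02 × 60 = 481.2 kips.
a = T/(0.85 f'_c b) = 481.2/(0.85 × 4.35 × 20.8) = 6.257 in.
M_n = T(d − a/2) = 481.2 × (19.3 − 3.1285) = 7781.7 kip·in = 7781.7/12 = 648.48 kip·ft.

M_n ≈ 648 kip·ft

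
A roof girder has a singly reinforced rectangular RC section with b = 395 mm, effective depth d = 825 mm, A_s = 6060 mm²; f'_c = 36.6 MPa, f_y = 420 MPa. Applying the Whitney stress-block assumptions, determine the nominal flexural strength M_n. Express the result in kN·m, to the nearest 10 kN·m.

M_n ≈ 1840 kN·m

T = A_s f_y = 6060 × 420 = 2545200 N = 2545.2 kN.
From C = T: a = T/(0.85 f'_c b) = 2545200/(0.85 × 36.6 × 395) = 207.12 mm.
M_n = T(d − a/2) = 2545.2 kN × (825 − 103.56) mm = 1836.21 kN·m.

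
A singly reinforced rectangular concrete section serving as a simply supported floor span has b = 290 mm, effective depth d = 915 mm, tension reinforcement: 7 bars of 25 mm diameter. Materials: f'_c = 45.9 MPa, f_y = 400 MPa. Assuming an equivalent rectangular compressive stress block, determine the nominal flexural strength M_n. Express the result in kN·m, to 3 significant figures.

A_s = 7 × 491 = 3437 mm².
T = A_s f_y = 3437 × 400 = 1374800 N = 1374.8 kN.
From C = T: a = T/(0.85 f'_c b) = 1374800/(0.85 × 45.9 × 290) = 121.51 mm.
M_n = T(d − a/2) = 1374.8 kN × (915 − 60.755) mm = 1174.42 kN·m.

M_n ≈ 1170 kN·m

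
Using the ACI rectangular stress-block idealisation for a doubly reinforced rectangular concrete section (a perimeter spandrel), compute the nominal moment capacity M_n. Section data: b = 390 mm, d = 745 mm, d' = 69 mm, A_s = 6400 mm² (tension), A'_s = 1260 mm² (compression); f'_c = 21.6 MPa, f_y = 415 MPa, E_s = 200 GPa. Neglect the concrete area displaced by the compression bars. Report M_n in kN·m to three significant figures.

Assume both tension and compression steel yield.
Net tension couple steel: A_s − A'_s = 5140 mm².
a = (A_s − A'_s) f_y / (0.85 f'_c b) = 2133100/(0.85 × 21.6 × 390) = 297.90 mm.
c = a/β₁ = 297.90/0.85 = 350.47 mm; ε'_s = 0.003(c − d')/c = 0.0024 ≥ f_y/E_s = 0.0021, so compression steel does yield.
M_n = (A_s − A'_s) f_y (d − a/2) + A'_s f_y (d − d') = [2133100 × (745 − 148.95) + 522900 × (745 − 69)] × 10⁻⁶ = 1271.43 + 353.48 = 1624.91 kN·m.

M_n ≈ 1620 kN·m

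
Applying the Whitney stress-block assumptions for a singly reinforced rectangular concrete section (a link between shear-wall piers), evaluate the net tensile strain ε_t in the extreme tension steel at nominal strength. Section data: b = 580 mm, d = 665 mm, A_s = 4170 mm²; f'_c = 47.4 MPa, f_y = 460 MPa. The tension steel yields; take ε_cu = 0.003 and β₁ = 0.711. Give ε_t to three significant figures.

a = A_s f_y/(0.85 f'_c b) = 82.09 mm.
β₁ = 0.711, so c = a/β₁ = 82.09/0.711 = 115.46 mm.
From the linear strain diagram with ε_cu = 0.003: ε_t = 0.003 (d − c)/c = 0.003 × (665 − 115.46)/115.46 = 0.0143.
Since ε_t ≥ 0.005, the section is tension-controlled.

ε_t ≈ 0.0143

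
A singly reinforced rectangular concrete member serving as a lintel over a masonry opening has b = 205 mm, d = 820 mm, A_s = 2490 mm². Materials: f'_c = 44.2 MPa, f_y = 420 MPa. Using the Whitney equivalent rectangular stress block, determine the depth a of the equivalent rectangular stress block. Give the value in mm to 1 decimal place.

T = A_s f_y = 2490 × 420 = 1045800 N = 1045.8 kN.
Setting C = 0.85 f'_c a b equal to T: a = 1045800/(0.85 × 44.2 × 205) = 135.8 mm.

a ≈ 135.8 mm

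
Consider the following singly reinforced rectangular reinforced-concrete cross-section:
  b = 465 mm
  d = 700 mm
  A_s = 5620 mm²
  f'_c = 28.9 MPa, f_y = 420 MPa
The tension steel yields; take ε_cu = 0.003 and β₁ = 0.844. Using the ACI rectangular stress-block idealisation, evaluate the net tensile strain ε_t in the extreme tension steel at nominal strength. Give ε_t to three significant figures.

a = A_s f_y/(0.85 f'_c b) = 206.64 mm.
β₁ = 0.844, so c = a/β₁ = 206.64/0.844 = 244.83 mm.
From the linear strain diagram with ε_cu = 0.003: ε_t = 0.003 (d − c)/c = 0.003 × (700 − 244.83)/244.83 = 0.00558.
Since ε_t ≥ 0.005, the section is tension-controlled.

ε_t ≈ 0.00558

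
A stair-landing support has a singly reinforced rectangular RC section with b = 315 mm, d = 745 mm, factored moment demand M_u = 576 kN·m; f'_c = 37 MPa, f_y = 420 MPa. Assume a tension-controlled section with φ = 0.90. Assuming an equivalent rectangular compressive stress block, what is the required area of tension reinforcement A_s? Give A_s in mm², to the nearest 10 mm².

A_s ≈ 2180 mm²

M_n = M_u/φ = 576/0.90 = 640 kN·m.
With M_n = 0.85 f'_c a b (d − a/2), solve the quadratic for a:
a = d − √(d² − 2M_n/(0.85 f'_c b)) = 745 − √(745² − 2 × 640×10⁶/(0.85 × 37 × 315)) = 92.45 mm.
A_s = 0.85 f'_c a b / f_y = 0.85 × 37 × 92.45 × 315 / 420 = 2180.7 mm².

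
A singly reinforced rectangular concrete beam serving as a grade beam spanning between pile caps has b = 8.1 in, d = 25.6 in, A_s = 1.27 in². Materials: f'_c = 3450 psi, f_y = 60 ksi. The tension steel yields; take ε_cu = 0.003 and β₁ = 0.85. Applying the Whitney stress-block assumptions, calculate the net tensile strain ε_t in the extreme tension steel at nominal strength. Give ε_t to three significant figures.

ε_t ≈ 0.0173

a = A_s f_y/(0.85 f'_c b) = 3.208 in.
β₁ = 0.85, so c = a/β₁ = 3.208/0.85 = 3.774 in.
From the linear strain diagram with ε_cu = 0.003: ε_t = 0.003 (d − c)/c = 0.003 × (25.6 − 3.774)/3.774 = 0.0173.
Since ε_t ≥ 0.005, the section is tension-controlled.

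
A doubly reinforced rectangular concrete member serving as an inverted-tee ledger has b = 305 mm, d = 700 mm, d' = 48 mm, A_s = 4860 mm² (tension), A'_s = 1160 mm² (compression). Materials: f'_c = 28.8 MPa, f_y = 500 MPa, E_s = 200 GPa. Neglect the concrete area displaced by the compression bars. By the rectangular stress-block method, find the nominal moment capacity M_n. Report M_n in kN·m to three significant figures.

M_n ≈ 1440 kN·m

Assume both tension and compression steel yield.
Net tension couple steel: A_s − A'_s = 3700 mm².
a = (A_s − A'_s) f_y / (0.85 f'_c b) = 1850000/(0.85 × 28.8 × 305) = 247.78 mm.
c = a/β₁ = 247.78/0.844 = 293.58 mm; ε'_s = 0.003(c − d')/c = 0.0025 ≥ f_y/E_s = 0.0025, so compression steel does yield.
M_n = (A_s − A'_s) f_y (d − a/2) + A'_s f_y (d − d') = [1850000 × (700 − 123.89) + 580000 × (700 − 48)] × 10⁻⁶ = 1065.80 + 378.16 = 1443.96 kN·m.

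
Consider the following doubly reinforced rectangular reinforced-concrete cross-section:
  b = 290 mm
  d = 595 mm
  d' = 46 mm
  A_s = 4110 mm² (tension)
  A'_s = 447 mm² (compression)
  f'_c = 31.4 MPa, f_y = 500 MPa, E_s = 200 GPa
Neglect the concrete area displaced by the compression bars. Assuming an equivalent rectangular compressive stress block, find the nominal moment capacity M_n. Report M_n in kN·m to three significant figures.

Assume both tension and compression steel yield.
Net tension couple steel: A_s − A'_s = 3663 mm².
a = (A_s − A'_s) f_y / (0.85 f'_c b) = 1831500/(0.85 × 31.4 × 290) = 236.62 mm.
c = a/β₁ = 236.62/0.826 = 286.46 mm; ε'_s = 0.003(c − d')/c = 0.0025 ≥ f_y/E_s = 0.0025, so compression steel does yield.
M_n = (A_s − A'_s) f_y (d − a/2) + A'_s f_y (d − d') = [1831500 × (595 − 118.31) + 223500 × (595 − 46)] × 10⁻⁶ = 873.06 + 122.70 = 995.76 kN·m.

M_n ≈ 996 kN·m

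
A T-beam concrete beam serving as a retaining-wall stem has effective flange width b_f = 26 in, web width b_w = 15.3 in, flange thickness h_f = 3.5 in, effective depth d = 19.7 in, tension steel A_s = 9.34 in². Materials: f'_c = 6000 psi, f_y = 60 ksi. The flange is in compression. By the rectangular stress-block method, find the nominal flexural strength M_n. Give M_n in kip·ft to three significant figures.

Tension: T = A_s f_y = 9.34 × 60 = 560.4 kips.
Try a within the flange: a = T/(0.85 f'_c b_f) = 560.4/(0.85 × 6 × 26) = 4.226 in.
a = 4.226 > h_f = 3.5 in: the block extends into the web. Split into flange-overhang and web parts.
C_f = 0.85 f'_c (b_f − b_w) h_f = 0.85 × 6 × (26 − 15.3) × 3.5 = 191.0 kips.
Remaining web compression depth: a_w = (T − C_f)/(0.85 f'_c b_w) = (560.4 − 191.0)/(0.85 × 6 × 15.3) = 4.734 in.
M_n = C_f(d − h_f/2) + (T − C_f)(d − a_w/2) = 191.0 × (19.7 − 1.75) + 369.4 × (19.7 − 2.367) = 3428.5 + 6402.8 = 9831.3 kip·in.
M_n = 9831.3/12 = 819.28 kip·ft.

M_n ≈ 819 kip·ft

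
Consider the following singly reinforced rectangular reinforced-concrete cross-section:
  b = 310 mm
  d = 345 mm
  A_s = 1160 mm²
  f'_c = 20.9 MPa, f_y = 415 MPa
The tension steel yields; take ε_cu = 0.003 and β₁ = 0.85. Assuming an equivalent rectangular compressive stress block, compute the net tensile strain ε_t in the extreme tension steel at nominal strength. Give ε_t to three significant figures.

a = A_s f_y/(0.85 f'_c b) = 87.41 mm.
β₁ = 0.85, so c = a/β₁ = 87.41/0.85 = 102.84 mm.
From the linear strain diagram with ε_cu = 0.003: ε_t = 0.003 (d − c)/c = 0.003 × (345 − 102.84)/102.84 = 0.00706.
Since ε_t ≥ 0.005, the section is tension-controlled.

ε_t ≈ 0.00706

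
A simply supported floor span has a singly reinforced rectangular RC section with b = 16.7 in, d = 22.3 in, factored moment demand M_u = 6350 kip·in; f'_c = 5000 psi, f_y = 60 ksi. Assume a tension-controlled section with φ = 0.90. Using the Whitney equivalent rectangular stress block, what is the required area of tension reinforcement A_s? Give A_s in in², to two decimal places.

A_s ≈ 5.94 in²

M_n = M_u/φ = 6350/0.90 = 7055.56 kip·in.
From M_n = 0.85 f'_c a b (d − a/2):
a = d − √(d² − 2M_n/(0.85 f'_c b)) = 22.3 − √(22.3² − 2 × 7055.56/(0.85 × 5 × 16.7)) = 5.024 in.
A_s = 0.85 f'_c a b / f_y = 0.85 × 5 × 5.024 × 16.7 / 60 = 5.943 in².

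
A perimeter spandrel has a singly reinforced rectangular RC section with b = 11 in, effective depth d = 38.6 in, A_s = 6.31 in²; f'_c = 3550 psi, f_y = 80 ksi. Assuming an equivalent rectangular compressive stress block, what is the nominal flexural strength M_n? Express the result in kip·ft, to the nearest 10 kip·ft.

T = A_s f_y = 6.31 × 80 = 504.8 kips.
a = T/(0.85 f'_c b) = 504.8/(0.85 × 3.55 × 11) = 15.208 in.
M_n = T(d − a/2) = 504.8 × (38.6 − 7.604) = 15646.8 kip·in = 15646.8/12 = 1303.90 kip·ft.

M_n ≈ 1300 kip·ft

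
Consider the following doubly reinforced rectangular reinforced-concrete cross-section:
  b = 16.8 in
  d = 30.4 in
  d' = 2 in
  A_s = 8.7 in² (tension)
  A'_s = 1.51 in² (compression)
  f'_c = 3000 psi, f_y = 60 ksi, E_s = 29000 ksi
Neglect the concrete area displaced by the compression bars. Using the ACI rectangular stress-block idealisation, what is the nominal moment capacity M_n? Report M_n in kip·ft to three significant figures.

Assume both steels yield.
a = (A_s − A'_s) f_y/(0.85 f'_c b) = (8.7 − 1.51) × 60/(0.85 × 3 × 16.8) = 10.070 in.
c = a/β₁ = 10.070/0.85 = 11.847 in; ε'_s = 0.003(c − d')/c = 0.0025 ≥ ε_y = 0.0021, so the compression steel yields.
M_n = (A_s − A'_s) f_y (d − a/2) + A'_s f_y (d − d') = 431.4 × (30.4 − 5.035) + 90.6 × (30.4 − 2) = 10942.5 + 2573.0 = 13515.5 kip·in = 13515.5/12 = 1126.29 kip·ft.

M_n ≈ 1130 kip·ft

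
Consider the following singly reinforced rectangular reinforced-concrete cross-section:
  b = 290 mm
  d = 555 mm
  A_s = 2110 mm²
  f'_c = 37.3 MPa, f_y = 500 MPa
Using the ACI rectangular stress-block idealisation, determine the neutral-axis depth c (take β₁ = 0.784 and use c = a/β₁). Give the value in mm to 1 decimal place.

T = A_s f_y = 2110 × 500 = 1055000 N = 1055 kN.
Setting C = 0.85 f'_c a b equal to T: a = 1055000/(0.85 × 37.3 × 290) = 114.743 mm.
With β₁ = 0.784, c = a/β₁ = 114.743/0.784 = 146.4 mm.

c ≈ 146.4 mm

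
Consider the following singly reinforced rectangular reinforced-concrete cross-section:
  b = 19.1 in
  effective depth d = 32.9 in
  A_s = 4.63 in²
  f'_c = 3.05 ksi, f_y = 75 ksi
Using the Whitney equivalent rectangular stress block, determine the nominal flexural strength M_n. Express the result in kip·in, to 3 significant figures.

M_n ≈ 10200 kip·in

T = A_s f_y = 4.63 × 75 = 347.25 kips.
a = T/(0.85 f'_c b) = 347.25/(0.85 × 3.05 × 19.1) = 7.013 in.
M_n = T(d − a/2) = 347.25 × (32.9 − 3.5065) = 10206.9 kip·in.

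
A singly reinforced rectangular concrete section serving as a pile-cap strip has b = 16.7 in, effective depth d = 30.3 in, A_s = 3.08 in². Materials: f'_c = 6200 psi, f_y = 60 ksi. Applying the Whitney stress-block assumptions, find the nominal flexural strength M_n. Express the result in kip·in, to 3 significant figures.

T = A_s f_y = 3.08 × 60 = 184.8 kips.
a = T/(0.85 f'_c b) = 184.8/(0.85 × 6.2 × 16.7) = 2.100 in.
M_n = T(d − a/2) = 184.8 × (30.3 − 1.05) = 5405.4 kip·in.

M_n ≈ 5410 kip·in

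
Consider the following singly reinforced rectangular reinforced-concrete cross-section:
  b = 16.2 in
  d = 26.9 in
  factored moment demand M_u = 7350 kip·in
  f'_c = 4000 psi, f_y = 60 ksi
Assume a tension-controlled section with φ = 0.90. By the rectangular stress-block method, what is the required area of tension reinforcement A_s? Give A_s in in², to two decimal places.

M_n = M_u/φ = 7350/0.90 = 8166.67 kip·in.
From M_n = 0.85 f'_c a b (d − a/2):
a = d − √(d² − 2M_n/(0.85 f'_c b)) = 26.9 − √(26.9² − 2 × 8166.67/(0.85 × 4 × 16.2)) = 6.234 in.
A_s = 0.85 f'_c a b / f_y = 0.85 × 4 × 6.234 × 16.2 / 60 = 5.723 in².

A_s ≈ 5.72 in²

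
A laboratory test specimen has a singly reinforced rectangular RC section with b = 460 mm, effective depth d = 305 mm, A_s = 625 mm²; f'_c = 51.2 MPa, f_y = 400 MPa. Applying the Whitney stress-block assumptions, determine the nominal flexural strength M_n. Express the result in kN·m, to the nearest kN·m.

T = A_s f_y = 625 × 400 = 250000 N = 250 kN.
From C = T: a = T/(0.85 f'_c b) = 250000/(0.85 × 51.2 × 460) = 12.49 mm.
M_n = T(d − a/2) = 250 kN × (305 − 6.245) mm = 74.69 kN·m.

M_n ≈ 75 kN·m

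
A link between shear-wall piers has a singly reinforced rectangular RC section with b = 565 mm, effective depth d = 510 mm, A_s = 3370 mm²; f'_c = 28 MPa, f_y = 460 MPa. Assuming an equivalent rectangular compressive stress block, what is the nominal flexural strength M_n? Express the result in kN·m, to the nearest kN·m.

M_n ≈ 701 kN·m

T = A_s f_y = 3370 × 460 = 1550200 N = 1550.2 kN.
From C = T: a = T/(0.85 f'_c b) = 1550200/(0.85 × 28 × 565) = 115.28 mm.
M_n = T(d − a/2) = 1550.2 kN × (510 − 57.64) mm = 701.25 kN·m.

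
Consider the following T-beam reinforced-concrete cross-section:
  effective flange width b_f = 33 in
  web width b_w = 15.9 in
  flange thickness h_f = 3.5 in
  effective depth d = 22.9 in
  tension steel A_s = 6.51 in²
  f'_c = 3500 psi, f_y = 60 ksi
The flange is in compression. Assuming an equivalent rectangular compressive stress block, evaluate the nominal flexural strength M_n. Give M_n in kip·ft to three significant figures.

Tension: T = A_s f_y = 6.51 × 60 = 390.6 kips.
Try a within the flange: a = T/(0.85 f'_c b_f) = 390.6/(0.85 × 3.5 × 33) = 3.979 in.
a = 3.979 > h_f = 3.5 in: the block extends into the web. Split into flange-overhang and web parts.
C_f = 0.85 f'_c (b_f − b_w) h_f = 0.85 × 3.5 × (33 − 15.9) × 3.5 = 178.1 kips.
Remaining web compression depth: a_w = (T − C_f)/(0.85 f'_c b_w) = (390.6 − 178.1)/(0.85 × 3.5 × 15.9) = 4.492 in.
M_n = C_f(d − h_f/2) + (T − C_f)(d − a_w/2) = 178.1 × (22.9 − 1.75) + 212.5 × (22.9 − 2.246) = 3766.8 + 4389.0 = 8155.8 kip·in.
M_n = 8155.8/12 = 679.65 kip·ft.

M_n ≈ 680 kip·ft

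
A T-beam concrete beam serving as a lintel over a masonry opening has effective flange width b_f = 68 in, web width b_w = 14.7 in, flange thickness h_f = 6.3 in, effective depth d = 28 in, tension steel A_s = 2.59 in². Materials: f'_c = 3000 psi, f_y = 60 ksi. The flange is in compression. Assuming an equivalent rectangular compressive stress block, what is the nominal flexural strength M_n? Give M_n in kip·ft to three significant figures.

Tension: T = A_s f_y = 2.59 × 60 = 155.4 kips.
Try a within the flange: a = T/(0.85 f'_c b_f) = 155.4/(0.85 × 3 × 68) = 0.896 in.
Since a = 0.896 ≤ h_f = 6.3 in, the stress block lies entirely in the flange; analyse as a rectangular beam of width b_f.
M_n = T(d − a/2) = 155.4 × (28 − 0.448) = 4281.6 kip·in.
M_n = 4281.6/12 = 356.80 kip·ft.

M_n ≈ 357 kip·ft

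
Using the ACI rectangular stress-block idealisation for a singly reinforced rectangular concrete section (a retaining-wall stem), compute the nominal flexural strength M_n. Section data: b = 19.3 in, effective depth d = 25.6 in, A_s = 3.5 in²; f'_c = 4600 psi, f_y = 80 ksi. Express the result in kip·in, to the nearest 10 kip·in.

M_n ≈ 6650 kip·in

T = A_s f_y = 3.5 × 80 = 280 kips.
a = T/(0.85 f'_c b) = 280/(0.85 × 4.6 × 19.3) = 3.710 in.
M_n = T(d − a/2) = 280 × (25.6 − 1.855) = 6648.6 kip·in.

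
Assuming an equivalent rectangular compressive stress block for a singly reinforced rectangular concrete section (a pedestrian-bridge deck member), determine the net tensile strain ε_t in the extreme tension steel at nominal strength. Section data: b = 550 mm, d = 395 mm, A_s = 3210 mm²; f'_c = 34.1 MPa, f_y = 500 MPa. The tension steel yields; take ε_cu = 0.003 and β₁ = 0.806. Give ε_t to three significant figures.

a = A_s f_y/(0.85 f'_c b) = 100.68 mm.
β₁ = 0.806, so c = a/β₁ = 100.68/0.806 = 124.91 mm.
From the linear strain diagram with ε_cu = 0.003: ε_t = 0.003 (d − c)/c = 0.003 × (395 − 124.91)/124.91 = 0.00649.
Since ε_t ≥ 0.005, the section is tension-controlled.

ε_t ≈ 0.00649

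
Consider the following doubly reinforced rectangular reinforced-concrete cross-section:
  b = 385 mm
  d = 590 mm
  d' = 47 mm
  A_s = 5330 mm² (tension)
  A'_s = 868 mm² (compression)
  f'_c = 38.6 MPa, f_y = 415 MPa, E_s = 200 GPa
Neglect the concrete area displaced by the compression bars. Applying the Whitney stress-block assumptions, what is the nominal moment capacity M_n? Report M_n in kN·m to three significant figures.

M_n ≈ 1150 kN·m

Assume both tension and compression steel yield.
Net tension couple steel: A_s − A'_s = 4462 mm².
a = (A_s − A'_s) f_y / (0.85 f'_c b) = 1851730/(0.85 × 38.6 × 385) = 146.59 mm.
c = a/β₁ = 146.59/0.774 = 189.39 mm; ε'_s = 0.003(c − d')/c = 0.0023 ≥ f_y/E_s = 0.0021, so compression steel does yield.
M_n = (A_s − A'_s) f_y (d − a/2) + A'_s f_y (d − d') = [1851730 × (590 − 73.295) + 360220 × (590 − 47)] × 10⁻⁶ = 956.80 + 195.60 = 1152.40 kN·m.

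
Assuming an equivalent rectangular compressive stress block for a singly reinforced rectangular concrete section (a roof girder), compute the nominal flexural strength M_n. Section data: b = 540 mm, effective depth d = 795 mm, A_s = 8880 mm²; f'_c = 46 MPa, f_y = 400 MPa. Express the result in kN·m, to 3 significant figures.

M_n ≈ 2530 kN·m

T = A_s f_y = 8880 × 400 = 3552000 N = 3552 kN.
From C = T: a = T/(0.85 f'_c b) = 3552000/(0.85 × 46 × 540) = 168.23 mm.
M_n = T(d − a/2) = 3552 kN × (795 − 84.115) mm = 2525.06 kN·m.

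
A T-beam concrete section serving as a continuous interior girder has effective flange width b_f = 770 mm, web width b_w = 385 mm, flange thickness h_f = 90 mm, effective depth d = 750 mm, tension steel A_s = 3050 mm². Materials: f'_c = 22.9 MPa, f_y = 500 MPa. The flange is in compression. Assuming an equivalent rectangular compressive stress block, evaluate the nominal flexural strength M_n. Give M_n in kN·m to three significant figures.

Tension: T = A_s f_y = 3050 × 500 = 1525000 N.
Try a within the flange: a = T/(0.85 f'_c b_f) = 1525000/(0.85 × 22.9 × 770) = 101.75 mm.
a = 101.75 > h_f = 90 mm: the block extends into the web. Split into flange-overhang and web parts.
C_f = 0.85 f'_c (b_f − b_w) h_f = 0.85 × 22.9 × (770 − 385) × 90 = 674462 N.
Remaining web compression depth: a_w = (T − C_f)/(0.85 f'_c b_w) = (1525000 − 674462)/(0.85 × 22.9 × 385) = 113.50 mm.
M_n = C_f(d − h_f/2) + (T − C_f)(d − a_w/2) = 674462 × (750 − 45) + 850538 × (750 − 56.75) = 475.50 + 589.64 = 1065.14 × 10⁶ N·mm.
M_n = 1065.14 kN·m.

M_n ≈ 1070 kN·m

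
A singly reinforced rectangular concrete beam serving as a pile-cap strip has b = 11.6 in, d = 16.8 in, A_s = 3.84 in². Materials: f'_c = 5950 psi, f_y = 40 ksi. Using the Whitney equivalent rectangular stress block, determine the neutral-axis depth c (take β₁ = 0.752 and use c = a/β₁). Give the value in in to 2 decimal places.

T = A_s f_y = 3.84 × 40 = 153.6 kips.
a = T/(0.85 f'_c b) = 153.6/(0.85 × 5.95 × 11.6) = 2.6182 in.
With β₁ = 0.752, c = a/β₁ = 2.6182/0.752 = 3.48 in.

c ≈ 3.48 in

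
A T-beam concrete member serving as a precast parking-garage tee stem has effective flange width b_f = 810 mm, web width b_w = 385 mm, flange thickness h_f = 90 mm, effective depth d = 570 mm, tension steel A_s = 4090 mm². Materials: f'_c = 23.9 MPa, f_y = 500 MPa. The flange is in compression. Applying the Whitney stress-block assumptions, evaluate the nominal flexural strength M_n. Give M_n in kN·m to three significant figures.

Tension: T = A_s f_y = 4090 × 500 = 2045000 N.
Try a within the flange: a = T/(0.85 f'_c b_f) = 2045000/(0.85 × 23.9 × 810) = 124.28 mm.
a = 124.28 > h_f = 90 mm: the block extends into the web. Split into flange-overhang and web parts.
C_f = 0.85 f'_c (b_f − b_w) h_f = 0.85 × 23.9 × (810 − 385) × 90 = 777049 N.
Remaining web compression depth: a_w = (T − C_f)/(0.85 f'_c b_w) = (2045000 − 777049)/(0.85 × 23.9 × 385) = 162.12 mm.
M_n = C_f(d − h_f/2) + (T − C_f)(d − a_w/2) = 777049 × (570 − 45) + 1267951 × (570 − 81.06) = 407.95 + 619.95 = 1027.90 × 10⁶ N·mm.
M_n = 1027.90 kN·m.

M_n ≈ 1030 kN·m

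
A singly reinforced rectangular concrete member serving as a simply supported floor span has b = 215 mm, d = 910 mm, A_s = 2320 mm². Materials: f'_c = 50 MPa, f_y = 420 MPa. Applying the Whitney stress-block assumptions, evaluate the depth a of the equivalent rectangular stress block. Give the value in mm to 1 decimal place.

T = A_s f_y = 2320 × 420 = 974400 N = 974.4 kN.
Setting C = 0.85 f'_c a b equal to T: a = 974400/(0.85 × 50 × 215) = 106.6 mm.

a ≈ 106.6 mm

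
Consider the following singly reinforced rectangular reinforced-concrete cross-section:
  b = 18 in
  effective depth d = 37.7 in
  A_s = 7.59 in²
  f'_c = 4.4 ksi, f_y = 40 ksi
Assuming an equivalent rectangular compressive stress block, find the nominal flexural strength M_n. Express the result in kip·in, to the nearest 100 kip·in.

T = A_s f_y = 7.59 × 40 = 303.6 kips.
a = T/(0.85 f'_c b) = 303.6/(0.85 × 4.4 × 18) = 4.510 in.
M_n = T(d − a/2) = 303.6 × (37.7 − 2.255) = 10761.1 kip·in.

M_n ≈ 10800 kip·in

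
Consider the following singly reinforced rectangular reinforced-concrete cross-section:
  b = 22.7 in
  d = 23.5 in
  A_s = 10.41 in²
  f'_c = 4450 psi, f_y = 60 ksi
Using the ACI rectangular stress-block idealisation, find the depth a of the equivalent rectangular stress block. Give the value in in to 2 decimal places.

T = A_s f_y = 10.41 × 60 = 624.6 kips.
a = T/(0.85 f'_c b) = 624.6/(0.85 × 4.45 × 22.7) = 7.27 in.

a ≈ 7.27 in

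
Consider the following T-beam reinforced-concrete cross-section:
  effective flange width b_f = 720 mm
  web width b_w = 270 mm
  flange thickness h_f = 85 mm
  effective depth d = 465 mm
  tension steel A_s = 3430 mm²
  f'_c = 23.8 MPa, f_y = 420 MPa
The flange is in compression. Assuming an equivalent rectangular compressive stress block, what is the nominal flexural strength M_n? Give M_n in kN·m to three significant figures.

Tension: T = A_s f_y = 3430 × 420 = 1440600 N.
Try a within the flange: a = T/(0.85 f'_c b_f) = 1440600/(0.85 × 23.8 × 720) = 98.90 mm.
a = 98.90 > h_f = 85 mm: the block extends into the web. Split into flange-overhang and web parts.
C_f = 0.85 f'_c (b_f − b_w) h_f = 0.85 × 23.8 × (720 − 270) × 85 = 773798 N.
Remaining web compression depth: a_w = (T − C_f)/(0.85 f'_c b_w) = (1440600 − 773798)/(0.85 × 23.8 × 270) = 122.08 mm.
M_n = C_f(d − h_f/2) + (T − C_f)(d − a_w/2) = 773798 × (465 − 42.5) + 666802 × (465 − 61.04) = 326.93 + 269.36 = 596.29 × 10⁶ N·mm.
M_n = 596.29 kN·m.

M_n ≈ 596 kN·m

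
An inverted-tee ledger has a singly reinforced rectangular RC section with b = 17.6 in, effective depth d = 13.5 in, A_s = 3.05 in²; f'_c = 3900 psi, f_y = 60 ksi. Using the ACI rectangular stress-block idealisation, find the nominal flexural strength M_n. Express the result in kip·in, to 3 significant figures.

M_n ≈ 2180 kip·in

T = A_s f_y = 3.05 × 60 = 183 kips.
a = T/(0.85 f'_c b) = 183/(0.85 × 3.9 × 17.6) = 3.137 in.
M_n = T(d − a/2) = 183 × (13.5 − 1.5685) = 2183.5 kip·in.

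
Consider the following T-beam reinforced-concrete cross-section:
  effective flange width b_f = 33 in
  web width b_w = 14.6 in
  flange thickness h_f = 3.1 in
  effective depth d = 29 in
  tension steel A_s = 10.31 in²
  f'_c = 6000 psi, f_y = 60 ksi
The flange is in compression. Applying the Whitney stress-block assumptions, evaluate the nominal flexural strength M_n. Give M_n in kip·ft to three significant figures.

M_n ≈ 1400 kip·ft

Tension: T = A_s f_y = 10.31 × 60 = 618.6 kips.
Try a within the flange: a = T/(0.85 f'_c b_f) = 618.6/(0.85 × 6 × 33) = 3.676 in.
a = 3.676 > h_f = 3.1 in: the block extends into the web. Split into flange-overhang and web parts.
C_f = 0.85 f'_c (b_f − b_w) h_f = 0.85 × 6 × (33 − 14.6) × 3.1 = 290.9 kips.
Remaining web compression depth: a_w = (T − C_f)/(0.85 f'_c b_w) = (618.6 − 290.9)/(0.85 × 6 × 14.6) = 4.401 in.
M_n = C_f(d − h_f/2) + (T − C_f)(d − a_w/2) = 290.9 × (29 − 1.55) + 327.7 × (29 − 2.2005) = 7985.2 + 8782.2 = 16767.4 kip·in.
M_n = 16767.4/12 = 1397.28 kip·ft.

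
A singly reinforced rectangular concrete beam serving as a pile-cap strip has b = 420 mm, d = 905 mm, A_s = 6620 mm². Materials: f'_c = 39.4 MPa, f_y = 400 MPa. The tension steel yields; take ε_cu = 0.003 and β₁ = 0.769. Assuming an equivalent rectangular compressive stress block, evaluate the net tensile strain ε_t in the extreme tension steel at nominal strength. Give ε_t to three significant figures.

ε_t ≈ 0.00809

a = A_s f_y/(0.85 f'_c b) = 188.26 mm.
β₁ = 0.769, so c = a/β₁ = 188.26/0.769 = 244.81 mm.
From the linear strain diagram with ε_cu = 0.003: ε_t = 0.003 (d − c)/c = 0.003 × (905 − 244.81)/244.81 = 0.00809.
Since ε_t ≥ 0.005, the section is tension-controlled.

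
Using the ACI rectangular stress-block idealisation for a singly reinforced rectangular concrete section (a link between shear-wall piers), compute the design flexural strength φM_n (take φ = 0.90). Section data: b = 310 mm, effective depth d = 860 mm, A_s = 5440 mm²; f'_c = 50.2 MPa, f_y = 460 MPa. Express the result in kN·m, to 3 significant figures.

φM_n ≈ 1720 kN·m

T = A_s f_y = 5440 × 460 = 2502400 N = 2502.4 kN.
From C = T: a = T/(0.85 f'_c b) = 2502400/(0.85 × 50.2 × 310) = 189.18 mm.
M_n = T(d − a/2) = 2502.4 kN × (860 − 94.59) mm = 1915.36 kN·m.
φM_n = 0.90 × 1915.36 = 1723.82 kN·m.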